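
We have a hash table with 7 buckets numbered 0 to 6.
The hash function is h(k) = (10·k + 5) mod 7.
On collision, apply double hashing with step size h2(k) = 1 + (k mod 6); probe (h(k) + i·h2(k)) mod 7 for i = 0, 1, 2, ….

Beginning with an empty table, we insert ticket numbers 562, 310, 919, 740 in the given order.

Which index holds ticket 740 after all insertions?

5

562 hashes to 4; slot 4 is free → place at 4.
310 hashes to 4, h2=5; 4 taken → place at 2.
919 hashes to 4, h2=2; 4 taken → place at 6.
740 hashes to 6, h2=3; 6,2 taken → place at 5.
Table: [., ., 310, ., 562, 740, 919]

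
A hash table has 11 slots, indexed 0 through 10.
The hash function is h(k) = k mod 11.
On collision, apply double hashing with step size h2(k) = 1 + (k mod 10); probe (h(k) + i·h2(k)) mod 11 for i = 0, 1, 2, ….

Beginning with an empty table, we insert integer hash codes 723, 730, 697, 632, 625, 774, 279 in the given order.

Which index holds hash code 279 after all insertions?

723: h=8 -> slot 8
730: h=4 -> slot 4
697: h=4, h2=8, probe 4,1 -> slot 1
632: h=5 -> slot 5
625: h=9 -> slot 9
774: h=4, h2=5, probe 4,9,3 -> slot 3
279: h=4, h2=10, probe 4,3,2 -> slot 2
Table: [—, 697, 279, 774, 730, 632, —, —, 723, 625, —]

2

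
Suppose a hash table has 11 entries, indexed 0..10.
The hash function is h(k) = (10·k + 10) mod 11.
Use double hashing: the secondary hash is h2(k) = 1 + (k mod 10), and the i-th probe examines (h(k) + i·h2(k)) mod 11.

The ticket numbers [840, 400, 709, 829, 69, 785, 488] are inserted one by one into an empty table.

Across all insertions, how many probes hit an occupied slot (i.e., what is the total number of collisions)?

840 hashes to 6; slot 6 is free => place at 6.
400 hashes to 6, h2=1; 6 taken => place at 7.
709 hashes to 5; slot 5 is free => place at 5.
829 hashes to 6, h2=10; 6,5 taken => place at 4.
69 hashes to 7, h2=10; 7,6,5,4 taken => place at 3.
785 hashes to 6, h2=6; 6 taken => place at 1.
488 hashes to 6, h2=9; 6,4 taken => place at 2.
Table: [_, 785, 488, 69, 829, 709, 840, 400, _, _, _]

10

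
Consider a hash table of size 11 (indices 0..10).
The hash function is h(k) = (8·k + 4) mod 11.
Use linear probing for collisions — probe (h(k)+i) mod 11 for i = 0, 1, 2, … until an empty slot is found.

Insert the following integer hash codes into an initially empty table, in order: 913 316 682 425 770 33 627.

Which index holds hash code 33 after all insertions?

Insert 913: h=4, slot 4 empty => index 4.
Insert 316: h=2, slot 2 empty => index 2.
Insert 682: h=4, slot 4 occupied => index 5.
Insert 425: h=5, slot 5 occupied => index 6.
Insert 770: h=4, slots 4,5,6 occupied => index 7.
Insert 33: h=4, slots 4,5,6,7 occupied => index 8.
Insert 627: h=4, slots 4,5,6,7,8 occupied => index 9.
Table: [_, _, 316, _, 913, 682, 425, 770, 33, 627, _]

8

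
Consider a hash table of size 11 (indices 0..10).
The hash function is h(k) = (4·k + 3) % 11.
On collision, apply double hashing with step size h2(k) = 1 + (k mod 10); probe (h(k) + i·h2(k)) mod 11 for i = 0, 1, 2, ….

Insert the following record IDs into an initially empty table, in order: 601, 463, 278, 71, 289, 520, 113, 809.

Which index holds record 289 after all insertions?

3

601: h=9 -> slot 9
463: h=7 -> slot 7
278: h=4 -> slot 4
71: h=1 -> slot 1
289: h=4, h2=10, probe 4,3 -> slot 3
520: h=4, h2=1, probe 4,5 -> slot 5
113: h=4, h2=4, probe 4,8 -> slot 8
809: h=5, h2=10, probe 5,4,3,2 -> slot 2
Table: [_, 71, 809, 289, 278, 520, _, 463, 113, 601, _]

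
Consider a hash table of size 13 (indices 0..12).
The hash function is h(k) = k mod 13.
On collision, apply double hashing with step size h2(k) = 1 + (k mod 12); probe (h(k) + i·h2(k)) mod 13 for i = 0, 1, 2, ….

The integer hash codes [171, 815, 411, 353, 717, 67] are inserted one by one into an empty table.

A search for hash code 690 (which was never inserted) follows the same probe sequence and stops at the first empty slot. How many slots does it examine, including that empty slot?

Insert 171: h=2, slot 2 empty -> index 2.
Insert 815: h=9, slot 9 empty -> index 9.
Insert 411: h=8, slot 8 empty -> index 8.
Insert 353: h=2, h2=6, slots 2,8 occupied -> index 1.
Insert 717: h=2, h2=10, slot 2 occupied -> index 12.
Insert 67: h=2, h2=8, slot 2 occupied -> index 10.
Table: [-, 353, 171, -, -, -, -, -, 411, 815, 67, -, 717]
Lookup 690: h=1, h2=7, probe 1,8,2,9,3 → slot 3 empty, not found.

5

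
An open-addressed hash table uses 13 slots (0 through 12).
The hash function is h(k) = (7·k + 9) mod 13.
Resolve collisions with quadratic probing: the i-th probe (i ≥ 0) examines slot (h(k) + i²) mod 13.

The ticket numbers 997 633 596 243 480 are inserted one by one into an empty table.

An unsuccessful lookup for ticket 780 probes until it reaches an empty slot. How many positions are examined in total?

2

997: h=7 -> slot 7
633: h=7, probe 7,8 -> slot 8
596: h=8, probe 8,9 -> slot 9
243: h=7, probe 7,8,11 -> slot 11
480: h=2 -> slot 2
Table: [_, _, 480, _, _, _, _, 997, 633, 596, _, 243, _]
Lookup 780: h=9, probe 9,10 → slot 10 empty, not found.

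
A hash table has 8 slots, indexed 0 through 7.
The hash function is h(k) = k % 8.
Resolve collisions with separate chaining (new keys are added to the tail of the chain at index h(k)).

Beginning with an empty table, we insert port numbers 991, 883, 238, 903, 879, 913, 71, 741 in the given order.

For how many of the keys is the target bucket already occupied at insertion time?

3

Insert 991: h=7, bucket 7 empty → new chain.
Insert 883: h=3, bucket 3 empty → new chain.
Insert 238: h=6, bucket 6 empty → new chain.
Insert 903: h=7, bucket 7 nonempty → append to chain.
Insert 879: h=7, bucket 7 nonempty → append to chain.
Insert 913: h=1, bucket 1 empty → new chain.
Insert 71: h=7, bucket 7 nonempty → append to chain.
Insert 741: h=5, bucket 5 empty → new chain.
Final buckets:
0: .
1: 913
2: .
3: 883
4: .
5: 741
6: 238
7: 991 -> 903 -> 879 -> 71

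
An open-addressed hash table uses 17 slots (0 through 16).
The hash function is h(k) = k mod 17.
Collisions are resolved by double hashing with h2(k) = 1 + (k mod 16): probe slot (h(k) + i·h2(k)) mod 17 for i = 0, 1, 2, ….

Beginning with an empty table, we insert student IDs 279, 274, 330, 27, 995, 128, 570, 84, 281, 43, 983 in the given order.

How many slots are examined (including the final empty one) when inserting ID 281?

Insert 279: h=7, slot 7 empty => index 7.
Insert 274: h=2, slot 2 empty => index 2.
Insert 330: h=7, h2=11, slot 7 occupied => index 1.
Insert 27: h=10, slot 10 empty => index 10.
Insert 995: h=9, slot 9 empty => index 9.
Insert 128: h=9, h2=1, slots 9,10 occupied => index 11.
Insert 570: h=9, h2=11, slot 9 occupied => index 3.
Insert 84: h=16, slot 16 empty => index 16.
Insert 281: h=9, h2=10, slots 9,2 occupied => index 12.
Insert 43: h=9, h2=12, slot 9 occupied => index 4.
Insert 983: h=14, slot 14 empty => index 14.
Table: [—, 330, 274, 570, 43, —, —, 279, —, 995, 27, 128, 281, —, 983, —, 84]

3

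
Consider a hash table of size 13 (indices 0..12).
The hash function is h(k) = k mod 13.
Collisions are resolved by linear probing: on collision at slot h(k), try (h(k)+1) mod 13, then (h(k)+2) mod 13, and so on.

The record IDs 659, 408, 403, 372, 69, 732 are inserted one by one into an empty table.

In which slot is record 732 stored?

6

659: h=9 -> slot 9
408: h=5 -> slot 5
403: h=0 -> slot 0
372: h=8 -> slot 8
69: h=4 -> slot 4
732: h=4, probe 4,5,6 -> slot 6
Table: [403, _, _, _, 69, 408, 732, _, 372, 659, _, _, _]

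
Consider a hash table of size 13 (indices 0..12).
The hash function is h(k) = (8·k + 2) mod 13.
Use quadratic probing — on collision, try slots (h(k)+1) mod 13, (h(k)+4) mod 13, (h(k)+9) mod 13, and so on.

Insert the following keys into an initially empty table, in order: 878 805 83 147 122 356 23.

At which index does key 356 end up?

878 hashes to 6; slot 6 is free -> place at 6.
805 hashes to 7; slot 7 is free -> place at 7.
83 hashes to 3; slot 3 is free -> place at 3.
147 hashes to 8; slot 8 is free -> place at 8.
122 hashes to 3; 3 taken -> place at 4.
356 hashes to 3; 3,4,7 taken -> place at 12.
23 hashes to 4; 4 taken -> place at 5.
Table: [-, -, -, 83, 122, 23, 878, 805, 147, -, -, -, 356]

12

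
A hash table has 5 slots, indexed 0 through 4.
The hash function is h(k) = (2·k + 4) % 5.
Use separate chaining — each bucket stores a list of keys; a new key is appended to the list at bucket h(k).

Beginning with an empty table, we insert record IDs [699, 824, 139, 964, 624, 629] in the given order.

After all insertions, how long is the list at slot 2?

6

Insert 699: h=2, bucket 2 empty → new chain.
Insert 824: h=2, bucket 2 nonempty → append to chain.
Insert 139: h=2, bucket 2 nonempty → append to chain.
Insert 964: h=2, bucket 2 nonempty → append to chain.
Insert 624: h=2, bucket 2 nonempty → append to chain.
Insert 629: h=2, bucket 2 nonempty → append to chain.
Final buckets:
0: ∅
1: ∅
2: 699 -> 824 -> 139 -> 964 -> 624 -> 629
3: ∅
4: ∅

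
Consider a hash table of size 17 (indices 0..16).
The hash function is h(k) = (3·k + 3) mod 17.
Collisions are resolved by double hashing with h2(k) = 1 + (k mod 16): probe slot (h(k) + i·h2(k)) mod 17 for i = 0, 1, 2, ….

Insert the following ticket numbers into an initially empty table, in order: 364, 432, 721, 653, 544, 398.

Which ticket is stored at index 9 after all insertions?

364: h=7 -> slot 7
432: h=7, h2=1, probe 7,8 -> slot 8
721: h=7, h2=2, probe 7,9 -> slot 9
653: h=7, h2=14, probe 7,4 -> slot 4
544: h=3 -> slot 3
398: h=7, h2=15, probe 7,5 -> slot 5
Table: [_, _, _, 544, 653, 398, _, 364, 432, 721, _, _, _, _, _, _, _]

721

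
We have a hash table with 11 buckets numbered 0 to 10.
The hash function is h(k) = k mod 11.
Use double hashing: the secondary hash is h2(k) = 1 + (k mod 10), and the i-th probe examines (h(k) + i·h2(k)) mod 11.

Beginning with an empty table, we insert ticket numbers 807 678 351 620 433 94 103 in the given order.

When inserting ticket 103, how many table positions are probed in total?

3

807: h=4 -> slot 4
678: h=7 -> slot 7
351: h=10 -> slot 10
620: h=4, h2=1, probe 4,5 -> slot 5
433: h=4, h2=4, probe 4,8 -> slot 8
94: h=6 -> slot 6
103: h=4, h2=4, probe 4,8,1 -> slot 1
Table: [—, 103, —, —, 807, 620, 94, 678, 433, —, 351]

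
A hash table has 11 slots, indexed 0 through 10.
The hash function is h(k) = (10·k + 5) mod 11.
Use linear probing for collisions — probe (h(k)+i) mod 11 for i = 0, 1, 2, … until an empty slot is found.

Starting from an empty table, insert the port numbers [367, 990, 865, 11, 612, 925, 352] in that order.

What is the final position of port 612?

367: h=1 -> slot 1
990: h=5 -> slot 5
865: h=9 -> slot 9
11: h=5, probe 5,6 -> slot 6
612: h=9, probe 9,10 -> slot 10
925: h=4 -> slot 4
352: h=5, probe 5,6,7 -> slot 7
Table: [., 367, ., ., 925, 990, 11, 352, ., 865, 612]

10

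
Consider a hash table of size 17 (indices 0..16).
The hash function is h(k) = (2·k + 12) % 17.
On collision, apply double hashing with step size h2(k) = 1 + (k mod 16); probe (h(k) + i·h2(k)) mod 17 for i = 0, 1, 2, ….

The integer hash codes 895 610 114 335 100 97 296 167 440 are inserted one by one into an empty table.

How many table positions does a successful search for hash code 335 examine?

895: h=0 => slot 0
610: h=8 => slot 8
114: h=2 => slot 2
335: h=2, h2=16, probe 2,1 => slot 1
100: h=8, h2=5, probe 8,13 => slot 13
97: h=2, h2=2, probe 2,4 => slot 4
296: h=9 => slot 9
167: h=6 => slot 6
440: h=8, h2=9, probe 8,0,9,1,10 => slot 10
Table: [895, 335, 114, ∅, 97, ∅, 167, ∅, 610, 296, 440, ∅, ∅, 100, ∅, ∅, ∅]
Lookup 335: h=2, h2=16, probe 2,1 → found at 1.

2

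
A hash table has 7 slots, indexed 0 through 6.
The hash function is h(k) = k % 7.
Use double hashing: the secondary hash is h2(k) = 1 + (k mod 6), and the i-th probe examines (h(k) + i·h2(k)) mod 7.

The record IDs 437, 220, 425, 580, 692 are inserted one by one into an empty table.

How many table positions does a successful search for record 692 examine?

2

437 hashes to 3; slot 3 is free -> place at 3.
220 hashes to 3, h2=5; 3 taken -> place at 1.
425 hashes to 5; slot 5 is free -> place at 5.
580 hashes to 6; slot 6 is free -> place at 6.
692 hashes to 6, h2=3; 6 taken -> place at 2.
Table: [., 220, 692, 437, ., 425, 580]
Lookup 692: h=6, h2=3, probe 6,2 → found at 2.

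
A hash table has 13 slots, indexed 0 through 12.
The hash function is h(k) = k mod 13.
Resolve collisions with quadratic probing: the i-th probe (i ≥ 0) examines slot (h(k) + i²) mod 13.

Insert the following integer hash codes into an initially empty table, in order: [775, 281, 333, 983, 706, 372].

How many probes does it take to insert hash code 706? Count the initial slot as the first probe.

2

775: h=8 -> slot 8
281: h=8, probe 8,9 -> slot 9
333: h=8, probe 8,9,12 -> slot 12
983: h=8, probe 8,9,12,4 -> slot 4
706: h=4, probe 4,5 -> slot 5
372: h=8, probe 8,9,12,4,11 -> slot 11
Table: [—, —, —, —, 983, 706, —, —, 775, 281, —, 372, 333]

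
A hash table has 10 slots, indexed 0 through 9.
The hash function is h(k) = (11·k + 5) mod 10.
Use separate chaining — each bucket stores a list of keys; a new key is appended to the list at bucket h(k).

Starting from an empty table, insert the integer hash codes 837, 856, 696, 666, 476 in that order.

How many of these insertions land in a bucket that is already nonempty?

Insert 837: h=2, bucket 2 empty → new chain.
Insert 856: h=1, bucket 1 empty → new chain.
Insert 696: h=1, bucket 1 nonempty → append to chain.
Insert 666: h=1, bucket 1 nonempty → append to chain.
Insert 476: h=1, bucket 1 nonempty → append to chain.
Final buckets:
0: .
1: 856 -> 696 -> 666 -> 476
2: 837
3: .
4: .
5: .
6: .
7: .
8: .
9: .

3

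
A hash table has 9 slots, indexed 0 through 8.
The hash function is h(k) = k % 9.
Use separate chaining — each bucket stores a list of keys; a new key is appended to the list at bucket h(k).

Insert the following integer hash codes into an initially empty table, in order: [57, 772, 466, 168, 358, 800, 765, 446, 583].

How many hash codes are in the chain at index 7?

Insert 57: h=3, bucket 3 empty -> new chain.
Insert 772: h=7, bucket 7 empty -> new chain.
Insert 466: h=7, bucket 7 nonempty -> append to chain.
Insert 168: h=6, bucket 6 empty -> new chain.
Insert 358: h=7, bucket 7 nonempty -> append to chain.
Insert 800: h=8, bucket 8 empty -> new chain.
Insert 765: h=0, bucket 0 empty -> new chain.
Insert 446: h=5, bucket 5 empty -> new chain.
Insert 583: h=7, bucket 7 nonempty -> append to chain.
Final buckets:
0: 765
1: ∅
2: ∅
3: 57
4: ∅
5: 446
6: 168
7: 772 -> 466 -> 358 -> 583
8: 800

4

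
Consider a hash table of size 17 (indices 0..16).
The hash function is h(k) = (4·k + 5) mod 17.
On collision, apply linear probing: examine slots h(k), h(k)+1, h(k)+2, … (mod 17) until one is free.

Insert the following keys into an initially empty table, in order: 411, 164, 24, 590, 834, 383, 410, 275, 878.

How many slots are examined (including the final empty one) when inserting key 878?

6

411 hashes to 0; slot 0 is free → place at 0.
164 hashes to 15; slot 15 is free → place at 15.
24 hashes to 16; slot 16 is free → place at 16.
590 hashes to 2; slot 2 is free → place at 2.
834 hashes to 9; slot 9 is free → place at 9.
383 hashes to 7; slot 7 is free → place at 7.
410 hashes to 13; slot 13 is free → place at 13.
275 hashes to 0; 0 taken → place at 1.
878 hashes to 15; 15,16,0,1,2 taken → place at 3.
Table: [411, 275, 590, 878, ., ., ., 383, ., 834, ., ., ., 410, ., 164, 24]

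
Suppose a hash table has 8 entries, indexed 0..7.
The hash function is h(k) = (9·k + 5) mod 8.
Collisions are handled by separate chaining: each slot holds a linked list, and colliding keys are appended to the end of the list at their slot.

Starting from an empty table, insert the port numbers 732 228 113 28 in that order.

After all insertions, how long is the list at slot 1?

732 → bucket 1
228 → bucket 1 (collision)
113 → bucket 6
28 → bucket 1 (collision)
Final buckets:
0: _
1: 732 -> 228 -> 28
2: _
3: _
4: _
5: _
6: 113
7: _

3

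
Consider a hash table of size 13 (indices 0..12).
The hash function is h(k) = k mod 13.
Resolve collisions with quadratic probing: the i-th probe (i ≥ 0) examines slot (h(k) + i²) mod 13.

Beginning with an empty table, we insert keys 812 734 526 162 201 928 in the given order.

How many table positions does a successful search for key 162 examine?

4

Insert 812: h=6, slot 6 empty => index 6.
Insert 734: h=6, slot 6 occupied => index 7.
Insert 526: h=6, slots 6,7 occupied => index 10.
Insert 162: h=6, slots 6,7,10 occupied => index 2.
Insert 201: h=6, slots 6,7,10,2 occupied => index 9.
Insert 928: h=5, slot 5 empty => index 5.
Table: [_, _, 162, _, _, 928, 812, 734, _, 201, 526, _, _]
Lookup 162: h=6, probe 6,7,10,2 → found at 2.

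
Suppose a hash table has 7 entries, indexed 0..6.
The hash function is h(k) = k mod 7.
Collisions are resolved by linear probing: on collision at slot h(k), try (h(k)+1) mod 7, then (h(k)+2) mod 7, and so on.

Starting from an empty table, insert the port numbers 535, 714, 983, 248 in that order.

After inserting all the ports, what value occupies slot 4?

Insert 535: h=3, slot 3 empty -> index 3.
Insert 714: h=0, slot 0 empty -> index 0.
Insert 983: h=3, slot 3 occupied -> index 4.
Insert 248: h=3, slots 3,4 occupied -> index 5.
Table: [714, -, -, 535, 983, 248, -]

983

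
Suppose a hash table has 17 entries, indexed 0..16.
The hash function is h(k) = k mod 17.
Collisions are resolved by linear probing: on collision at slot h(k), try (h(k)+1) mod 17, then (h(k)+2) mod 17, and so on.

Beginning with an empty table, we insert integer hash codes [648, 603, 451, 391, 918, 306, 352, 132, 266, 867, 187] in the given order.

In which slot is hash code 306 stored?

Insert 648: h=2, slot 2 empty -> index 2.
Insert 603: h=8, slot 8 empty -> index 8.
Insert 451: h=9, slot 9 empty -> index 9.
Insert 391: h=0, slot 0 empty -> index 0.
Insert 918: h=0, slot 0 occupied -> index 1.
Insert 306: h=0, slots 0,1,2 occupied -> index 3.
Insert 352: h=12, slot 12 empty -> index 12.
Insert 132: h=13, slot 13 empty -> index 13.
Insert 266: h=11, slot 11 empty -> index 11.
Insert 867: h=0, slots 0,1,2,3 occupied -> index 4.
Insert 187: h=0, slots 0,1,2,3,4 occupied -> index 5.
Table: [391, 918, 648, 306, 867, 187, ., ., 603, 451, ., 266, 352, 132, ., ., .]

3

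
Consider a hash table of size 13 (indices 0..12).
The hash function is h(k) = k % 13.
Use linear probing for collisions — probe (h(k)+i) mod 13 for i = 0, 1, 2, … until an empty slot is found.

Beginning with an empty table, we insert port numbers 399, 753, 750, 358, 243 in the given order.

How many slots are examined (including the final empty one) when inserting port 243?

3

399 hashes to 9; slot 9 is free -> place at 9.
753 hashes to 12; slot 12 is free -> place at 12.
750 hashes to 9; 9 taken -> place at 10.
358 hashes to 7; slot 7 is free -> place at 7.
243 hashes to 9; 9,10 taken -> place at 11.
Table: [., ., ., ., ., ., ., 358, ., 399, 750, 243, 753]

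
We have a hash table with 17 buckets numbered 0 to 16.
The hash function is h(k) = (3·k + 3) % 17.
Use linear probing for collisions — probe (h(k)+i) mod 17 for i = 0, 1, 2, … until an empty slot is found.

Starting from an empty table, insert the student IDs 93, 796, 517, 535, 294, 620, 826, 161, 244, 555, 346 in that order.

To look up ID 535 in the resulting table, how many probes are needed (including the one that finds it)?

Insert 93: h=10, slot 10 empty => index 10.
Insert 796: h=11, slot 11 empty => index 11.
Insert 517: h=7, slot 7 empty => index 7.
Insert 535: h=10, slots 10,11 occupied => index 12.
Insert 294: h=1, slot 1 empty => index 1.
Insert 620: h=10, slots 10,11,12 occupied => index 13.
Insert 826: h=16, slot 16 empty => index 16.
Insert 161: h=10, slots 10,11,12,13 occupied => index 14.
Insert 244: h=4, slot 4 empty => index 4.
Insert 555: h=2, slot 2 empty => index 2.
Insert 346: h=4, slot 4 occupied => index 5.
Table: [_, 294, 555, _, 244, 346, _, 517, _, _, 93, 796, 535, 620, 161, _, 826]
Lookup 535: h=10, probe 10,11,12 → found at 12.

3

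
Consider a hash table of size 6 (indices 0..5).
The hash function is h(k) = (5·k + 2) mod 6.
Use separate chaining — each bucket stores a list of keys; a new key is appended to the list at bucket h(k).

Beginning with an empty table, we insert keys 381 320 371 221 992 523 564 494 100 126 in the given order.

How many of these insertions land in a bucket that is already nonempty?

381 -> bucket 5
320 -> bucket 0
371 -> bucket 3
221 -> bucket 3 (collision)
992 -> bucket 0 (collision)
523 -> bucket 1
564 -> bucket 2
494 -> bucket 0 (collision)
100 -> bucket 4
126 -> bucket 2 (collision)
Final buckets:
0: 320 -> 992 -> 494
1: 523
2: 564 -> 126
3: 371 -> 221
4: 100
5: 381

4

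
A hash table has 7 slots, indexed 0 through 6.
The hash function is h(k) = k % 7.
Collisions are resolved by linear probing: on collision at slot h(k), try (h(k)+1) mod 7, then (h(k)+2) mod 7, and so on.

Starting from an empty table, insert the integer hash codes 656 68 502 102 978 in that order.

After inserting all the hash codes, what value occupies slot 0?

502

Insert 656: h=5, slot 5 empty => index 5.
Insert 68: h=5, slot 5 occupied => index 6.
Insert 502: h=5, slots 5,6 occupied => index 0.
Insert 102: h=4, slot 4 empty => index 4.
Insert 978: h=5, slots 5,6,0 occupied => index 1.
Table: [502, 978, -, -, 102, 656, 68]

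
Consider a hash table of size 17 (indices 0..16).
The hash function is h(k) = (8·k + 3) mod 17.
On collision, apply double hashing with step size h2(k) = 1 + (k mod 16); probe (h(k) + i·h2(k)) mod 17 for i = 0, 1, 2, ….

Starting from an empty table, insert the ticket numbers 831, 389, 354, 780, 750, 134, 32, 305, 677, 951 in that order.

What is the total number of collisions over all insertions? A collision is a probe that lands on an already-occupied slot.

Insert 831: h=4, slot 4 empty => index 4.
Insert 389: h=4, h2=6, slot 4 occupied => index 10.
Insert 354: h=13, slot 13 empty => index 13.
Insert 780: h=4, h2=13, slot 4 occupied => index 0.
Insert 750: h=2, slot 2 empty => index 2.
Insert 134: h=4, h2=7, slot 4 occupied => index 11.
Insert 32: h=4, h2=1, slot 4 occupied => index 5.
Insert 305: h=12, slot 12 empty => index 12.
Insert 677: h=13, h2=6, slots 13,2 occupied => index 8.
Insert 951: h=12, h2=8, slot 12 occupied => index 3.
Table: [780, _, 750, 951, 831, 32, _, _, 677, _, 389, 134, 305, 354, _, _, _]

7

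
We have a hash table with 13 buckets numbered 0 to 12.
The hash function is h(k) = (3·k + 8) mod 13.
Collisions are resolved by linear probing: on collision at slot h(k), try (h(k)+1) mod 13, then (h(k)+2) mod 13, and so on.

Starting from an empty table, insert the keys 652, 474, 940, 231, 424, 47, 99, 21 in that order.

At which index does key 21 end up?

Insert 652: h=1, slot 1 empty => index 1.
Insert 474: h=0, slot 0 empty => index 0.
Insert 940: h=7, slot 7 empty => index 7.
Insert 231: h=12, slot 12 empty => index 12.
Insert 424: h=6, slot 6 empty => index 6.
Insert 47: h=6, slots 6,7 occupied => index 8.
Insert 99: h=6, slots 6,7,8 occupied => index 9.
Insert 21: h=6, slots 6,7,8,9 occupied => index 10.
Table: [474, 652, ., ., ., ., 424, 940, 47, 99, 21, ., 231]

10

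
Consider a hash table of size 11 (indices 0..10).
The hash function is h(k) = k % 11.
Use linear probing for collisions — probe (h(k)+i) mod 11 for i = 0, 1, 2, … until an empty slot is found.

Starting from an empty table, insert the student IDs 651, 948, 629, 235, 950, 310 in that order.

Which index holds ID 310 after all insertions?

7

651 hashes to 2; slot 2 is free => place at 2.
948 hashes to 2; 2 taken => place at 3.
629 hashes to 2; 2,3 taken => place at 4.
235 hashes to 4; 4 taken => place at 5.
950 hashes to 4; 4,5 taken => place at 6.
310 hashes to 2; 2,3,4,5,6 taken => place at 7.
Table: [∅, ∅, 651, 948, 629, 235, 950, 310, ∅, ∅, ∅]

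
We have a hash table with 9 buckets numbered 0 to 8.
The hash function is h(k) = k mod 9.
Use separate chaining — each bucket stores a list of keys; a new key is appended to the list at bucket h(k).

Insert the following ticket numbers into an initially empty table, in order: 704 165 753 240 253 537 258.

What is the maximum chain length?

4

704 → bucket 2
165 → bucket 3
753 → bucket 6
240 → bucket 6 (collision)
253 → bucket 1
537 → bucket 6 (collision)
258 → bucket 6 (collision)
Final buckets:
0: -
1: 253
2: 704
3: 165
4: -
5: -
6: 753 -> 240 -> 537 -> 258
7: -
8: -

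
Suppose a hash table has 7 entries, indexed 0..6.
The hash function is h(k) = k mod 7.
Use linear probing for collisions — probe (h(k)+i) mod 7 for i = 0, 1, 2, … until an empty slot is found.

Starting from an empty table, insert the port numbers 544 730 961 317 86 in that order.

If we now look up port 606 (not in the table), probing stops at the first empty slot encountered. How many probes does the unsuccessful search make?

4

Insert 544: h=5, slot 5 empty → index 5.
Insert 730: h=2, slot 2 empty → index 2.
Insert 961: h=2, slot 2 occupied → index 3.
Insert 317: h=2, slots 2,3 occupied → index 4.
Insert 86: h=2, slots 2,3,4,5 occupied → index 6.
Table: [—, —, 730, 961, 317, 544, 86]
Lookup 606: h=4, probe 4,5,6,0 → slot 0 empty, not found.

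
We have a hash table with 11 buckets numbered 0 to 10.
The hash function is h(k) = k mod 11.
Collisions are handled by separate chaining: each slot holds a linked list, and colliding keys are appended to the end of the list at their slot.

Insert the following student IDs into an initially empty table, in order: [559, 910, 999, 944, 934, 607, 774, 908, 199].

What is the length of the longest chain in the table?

3

Insert 559: h=9, bucket 9 empty → new chain.
Insert 910: h=8, bucket 8 empty → new chain.
Insert 999: h=9, bucket 9 nonempty → append to chain.
Insert 944: h=9, bucket 9 nonempty → append to chain.
Insert 934: h=10, bucket 10 empty → new chain.
Insert 607: h=2, bucket 2 empty → new chain.
Insert 774: h=4, bucket 4 empty → new chain.
Insert 908: h=6, bucket 6 empty → new chain.
Insert 199: h=1, bucket 1 empty → new chain.
Final buckets:
0: —
1: 199
2: 607
3: —
4: 774
5: —
6: 908
7: —
8: 910
9: 559 -> 999 -> 944
10: 934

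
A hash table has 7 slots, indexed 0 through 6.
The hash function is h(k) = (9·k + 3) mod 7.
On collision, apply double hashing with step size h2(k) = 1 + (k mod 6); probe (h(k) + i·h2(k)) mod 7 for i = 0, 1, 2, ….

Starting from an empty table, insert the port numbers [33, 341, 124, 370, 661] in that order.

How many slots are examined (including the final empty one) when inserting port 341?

33: h=6 => slot 6
341: h=6, h2=6, probe 6,5 => slot 5
124: h=6, h2=5, probe 6,4 => slot 4
370: h=1 => slot 1
661: h=2 => slot 2
Table: [∅, 370, 661, ∅, 124, 341, 33]

2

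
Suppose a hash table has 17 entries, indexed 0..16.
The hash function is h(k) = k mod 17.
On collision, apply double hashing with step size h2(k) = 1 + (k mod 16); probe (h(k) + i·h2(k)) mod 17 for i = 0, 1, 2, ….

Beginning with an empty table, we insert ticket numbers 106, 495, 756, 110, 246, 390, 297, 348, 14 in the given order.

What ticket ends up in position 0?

348

106: h=4 -> slot 4
495: h=2 -> slot 2
756: h=8 -> slot 8
110: h=8, h2=15, probe 8,6 -> slot 6
246: h=8, h2=7, probe 8,15 -> slot 15
390: h=16 -> slot 16
297: h=8, h2=10, probe 8,1 -> slot 1
348: h=8, h2=13, probe 8,4,0 -> slot 0
14: h=14 -> slot 14
Table: [348, 297, 495, -, 106, -, 110, -, 756, -, -, -, -, -, 14, 246, 390]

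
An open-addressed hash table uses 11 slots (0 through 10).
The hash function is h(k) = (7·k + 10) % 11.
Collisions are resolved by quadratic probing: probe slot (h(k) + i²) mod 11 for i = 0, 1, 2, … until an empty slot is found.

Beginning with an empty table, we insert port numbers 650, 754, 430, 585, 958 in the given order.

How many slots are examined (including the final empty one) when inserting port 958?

3

650 hashes to 6; slot 6 is free => place at 6.
754 hashes to 8; slot 8 is free => place at 8.
430 hashes to 6; 6 taken => place at 7.
585 hashes to 2; slot 2 is free => place at 2.
958 hashes to 6; 6,7 taken => place at 10.
Table: [., ., 585, ., ., ., 650, 430, 754, ., 958]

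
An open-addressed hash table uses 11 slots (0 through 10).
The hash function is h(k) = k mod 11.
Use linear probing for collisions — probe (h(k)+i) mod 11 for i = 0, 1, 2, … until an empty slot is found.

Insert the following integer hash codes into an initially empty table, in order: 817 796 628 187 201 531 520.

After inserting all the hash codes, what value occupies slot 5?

817: h=3 -> slot 3
796: h=4 -> slot 4
628: h=1 -> slot 1
187: h=0 -> slot 0
201: h=3, probe 3,4,5 -> slot 5
531: h=3, probe 3,4,5,6 -> slot 6
520: h=3, probe 3,4,5,6,7 -> slot 7
Table: [187, 628, ., 817, 796, 201, 531, 520, ., ., .]

201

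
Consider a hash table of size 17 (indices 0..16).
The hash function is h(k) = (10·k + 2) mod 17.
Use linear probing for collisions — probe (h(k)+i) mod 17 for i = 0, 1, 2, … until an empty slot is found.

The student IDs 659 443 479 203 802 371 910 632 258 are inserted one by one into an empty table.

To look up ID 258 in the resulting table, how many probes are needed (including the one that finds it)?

4

659 hashes to 13; slot 13 is free => place at 13.
443 hashes to 12; slot 12 is free => place at 12.
479 hashes to 15; slot 15 is free => place at 15.
203 hashes to 9; slot 9 is free => place at 9.
802 hashes to 15; 15 taken => place at 16.
371 hashes to 6; slot 6 is free => place at 6.
910 hashes to 7; slot 7 is free => place at 7.
632 hashes to 15; 15,16 taken => place at 0.
258 hashes to 15; 15,16,0 taken => place at 1.
Table: [632, 258, ., ., ., ., 371, 910, ., 203, ., ., 443, 659, ., 479, 802]
Lookup 258: h=15, probe 15,16,0,1 → found at 1.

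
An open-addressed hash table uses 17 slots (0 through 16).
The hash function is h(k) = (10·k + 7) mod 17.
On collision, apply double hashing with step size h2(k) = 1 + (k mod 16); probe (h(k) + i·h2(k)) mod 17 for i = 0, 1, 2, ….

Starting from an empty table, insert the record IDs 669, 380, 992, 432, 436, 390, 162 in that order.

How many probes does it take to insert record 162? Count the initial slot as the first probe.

3

Insert 669: h=16, slot 16 empty -> index 16.
Insert 380: h=16, h2=13, slot 16 occupied -> index 12.
Insert 992: h=16, h2=1, slot 16 occupied -> index 0.
Insert 432: h=9, slot 9 empty -> index 9.
Insert 436: h=15, slot 15 empty -> index 15.
Insert 390: h=14, slot 14 empty -> index 14.
Insert 162: h=12, h2=3, slots 12,15 occupied -> index 1.
Table: [992, 162, ., ., ., ., ., ., ., 432, ., ., 380, ., 390, 436, 669]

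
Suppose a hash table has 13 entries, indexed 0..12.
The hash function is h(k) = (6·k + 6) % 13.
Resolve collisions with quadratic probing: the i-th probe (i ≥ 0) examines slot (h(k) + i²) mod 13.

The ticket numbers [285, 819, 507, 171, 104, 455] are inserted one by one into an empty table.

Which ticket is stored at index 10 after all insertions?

104

Insert 285: h=0, slot 0 empty => index 0.
Insert 819: h=6, slot 6 empty => index 6.
Insert 507: h=6, slot 6 occupied => index 7.
Insert 171: h=5, slot 5 empty => index 5.
Insert 104: h=6, slots 6,7 occupied => index 10.
Insert 455: h=6, slots 6,7,10 occupied => index 2.
Table: [285, _, 455, _, _, 171, 819, 507, _, _, 104, _, _]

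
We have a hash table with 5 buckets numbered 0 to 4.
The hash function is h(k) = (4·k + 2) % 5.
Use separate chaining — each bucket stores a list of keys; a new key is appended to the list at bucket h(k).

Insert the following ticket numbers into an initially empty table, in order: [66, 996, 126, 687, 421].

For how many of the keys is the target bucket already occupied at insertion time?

66 → bucket 1
996 → bucket 1 (collision)
126 → bucket 1 (collision)
687 → bucket 0
421 → bucket 1 (collision)
Final buckets:
0: 687
1: 66 -> 996 -> 126 -> 421
2: -
3: -
4: -

3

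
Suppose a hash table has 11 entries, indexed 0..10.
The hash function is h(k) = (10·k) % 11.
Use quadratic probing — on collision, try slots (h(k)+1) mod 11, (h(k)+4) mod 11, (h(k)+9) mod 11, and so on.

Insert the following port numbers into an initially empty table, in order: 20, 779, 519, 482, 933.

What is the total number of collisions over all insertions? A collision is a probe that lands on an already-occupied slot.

6

Insert 20: h=2, slot 2 empty -> index 2.
Insert 779: h=2, slot 2 occupied -> index 3.
Insert 519: h=9, slot 9 empty -> index 9.
Insert 482: h=2, slots 2,3 occupied -> index 6.
Insert 933: h=2, slots 2,3,6 occupied -> index 0.
Table: [933, _, 20, 779, _, _, 482, _, _, 519, _]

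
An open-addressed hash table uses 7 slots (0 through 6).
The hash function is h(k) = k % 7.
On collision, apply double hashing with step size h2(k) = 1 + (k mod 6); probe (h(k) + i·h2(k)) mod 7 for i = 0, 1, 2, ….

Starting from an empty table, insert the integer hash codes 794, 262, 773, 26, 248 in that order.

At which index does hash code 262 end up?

Insert 794: h=3, slot 3 empty -> index 3.
Insert 262: h=3, h2=5, slot 3 occupied -> index 1.
Insert 773: h=3, h2=6, slot 3 occupied -> index 2.
Insert 26: h=5, slot 5 empty -> index 5.
Insert 248: h=3, h2=3, slot 3 occupied -> index 6.
Table: [∅, 262, 773, 794, ∅, 26, 248]

1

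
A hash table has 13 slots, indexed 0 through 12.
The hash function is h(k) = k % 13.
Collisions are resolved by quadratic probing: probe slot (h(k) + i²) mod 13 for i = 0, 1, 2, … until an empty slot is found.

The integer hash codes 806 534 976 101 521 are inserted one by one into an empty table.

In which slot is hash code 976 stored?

806 hashes to 0; slot 0 is free → place at 0.
534 hashes to 1; slot 1 is free → place at 1.
976 hashes to 1; 1 taken → place at 2.
101 hashes to 10; slot 10 is free → place at 10.
521 hashes to 1; 1,2 taken → place at 5.
Table: [806, 534, 976, ., ., 521, ., ., ., ., 101, ., .]

2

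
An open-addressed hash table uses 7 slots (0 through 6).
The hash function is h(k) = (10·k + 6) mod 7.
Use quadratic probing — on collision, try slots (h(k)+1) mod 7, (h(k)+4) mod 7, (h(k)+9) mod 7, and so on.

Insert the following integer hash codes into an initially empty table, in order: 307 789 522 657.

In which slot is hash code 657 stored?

5

307 hashes to 3; slot 3 is free => place at 3.
789 hashes to 0; slot 0 is free => place at 0.
522 hashes to 4; slot 4 is free => place at 4.
657 hashes to 3; 3,4,0 taken => place at 5.
Table: [789, —, —, 307, 522, 657, —]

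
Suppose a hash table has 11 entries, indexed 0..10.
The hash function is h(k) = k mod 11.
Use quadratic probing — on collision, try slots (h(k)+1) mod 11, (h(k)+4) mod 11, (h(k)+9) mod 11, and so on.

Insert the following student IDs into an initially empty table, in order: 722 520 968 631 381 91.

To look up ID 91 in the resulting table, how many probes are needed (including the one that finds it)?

4

722 hashes to 7; slot 7 is free => place at 7.
520 hashes to 3; slot 3 is free => place at 3.
968 hashes to 0; slot 0 is free => place at 0.
631 hashes to 4; slot 4 is free => place at 4.
381 hashes to 7; 7 taken => place at 8.
91 hashes to 3; 3,4,7 taken => place at 1.
Table: [968, 91, -, 520, 631, -, -, 722, 381, -, -]
Lookup 91: h=3, probe 3,4,7,1 → found at 1.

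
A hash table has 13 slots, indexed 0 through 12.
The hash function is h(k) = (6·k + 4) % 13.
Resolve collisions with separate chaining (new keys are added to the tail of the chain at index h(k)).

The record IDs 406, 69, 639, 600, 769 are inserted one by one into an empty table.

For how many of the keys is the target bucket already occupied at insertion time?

406 → bucket 9
69 → bucket 2
639 → bucket 3
600 → bucket 3 (collision)
769 → bucket 3 (collision)
Final buckets:
0: —
1: —
2: 69
3: 639 -> 600 -> 769
4: —
5: —
6: —
7: —
8: —
9: 406
10: —
11: —
12: —

2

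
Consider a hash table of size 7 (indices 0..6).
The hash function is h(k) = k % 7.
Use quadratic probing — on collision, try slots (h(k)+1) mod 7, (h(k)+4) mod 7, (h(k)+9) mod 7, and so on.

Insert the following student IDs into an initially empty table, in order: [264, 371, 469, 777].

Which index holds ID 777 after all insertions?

4

Insert 264: h=5, slot 5 empty => index 5.
Insert 371: h=0, slot 0 empty => index 0.
Insert 469: h=0, slot 0 occupied => index 1.
Insert 777: h=0, slots 0,1 occupied => index 4.
Table: [371, 469, ∅, ∅, 777, 264, ∅]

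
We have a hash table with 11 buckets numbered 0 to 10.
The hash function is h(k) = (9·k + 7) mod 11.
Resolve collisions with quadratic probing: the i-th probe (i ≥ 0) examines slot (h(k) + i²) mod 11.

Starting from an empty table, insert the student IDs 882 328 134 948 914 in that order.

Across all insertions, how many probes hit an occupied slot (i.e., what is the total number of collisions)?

3

882 hashes to 3; slot 3 is free → place at 3.
328 hashes to 0; slot 0 is free → place at 0.
134 hashes to 3; 3 taken → place at 4.
948 hashes to 3; 3,4 taken → place at 7.
914 hashes to 5; slot 5 is free → place at 5.
Table: [328, _, _, 882, 134, 914, _, 948, _, _, _]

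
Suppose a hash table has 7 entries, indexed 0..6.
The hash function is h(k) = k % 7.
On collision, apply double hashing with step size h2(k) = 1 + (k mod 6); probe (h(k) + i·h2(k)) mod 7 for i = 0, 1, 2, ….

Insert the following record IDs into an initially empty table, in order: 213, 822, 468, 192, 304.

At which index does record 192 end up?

213: h=3 -> slot 3
822: h=3, h2=1, probe 3,4 -> slot 4
468: h=6 -> slot 6
192: h=3, h2=1, probe 3,4,5 -> slot 5
304: h=3, h2=5, probe 3,1 -> slot 1
Table: [—, 304, —, 213, 822, 192, 468]

5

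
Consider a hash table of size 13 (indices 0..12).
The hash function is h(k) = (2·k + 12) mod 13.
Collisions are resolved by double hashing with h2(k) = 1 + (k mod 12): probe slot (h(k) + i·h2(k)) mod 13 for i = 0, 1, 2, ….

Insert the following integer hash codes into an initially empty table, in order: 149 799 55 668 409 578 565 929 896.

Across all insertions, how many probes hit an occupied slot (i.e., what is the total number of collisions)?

149: h=11 => slot 11
799: h=11, h2=8, probe 11,6 => slot 6
55: h=5 => slot 5
668: h=9 => slot 9
409: h=11, h2=2, probe 11,0 => slot 0
578: h=11, h2=3, probe 11,1 => slot 1
565: h=11, h2=2, probe 11,0,2 => slot 2
929: h=11, h2=6, probe 11,4 => slot 4
896: h=10 => slot 10
Table: [409, 578, 565, -, 929, 55, 799, -, -, 668, 896, 149, -]

6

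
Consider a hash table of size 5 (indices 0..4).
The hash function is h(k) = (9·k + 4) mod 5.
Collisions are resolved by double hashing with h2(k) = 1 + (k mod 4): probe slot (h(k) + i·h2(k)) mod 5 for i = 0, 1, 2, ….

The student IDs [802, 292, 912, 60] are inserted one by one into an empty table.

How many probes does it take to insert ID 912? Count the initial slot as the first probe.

802: h=2 => slot 2
292: h=2, h2=1, probe 2,3 => slot 3
912: h=2, h2=1, probe 2,3,4 => slot 4
60: h=4, h2=1, probe 4,0 => slot 0
Table: [60, _, 802, 292, 912]

3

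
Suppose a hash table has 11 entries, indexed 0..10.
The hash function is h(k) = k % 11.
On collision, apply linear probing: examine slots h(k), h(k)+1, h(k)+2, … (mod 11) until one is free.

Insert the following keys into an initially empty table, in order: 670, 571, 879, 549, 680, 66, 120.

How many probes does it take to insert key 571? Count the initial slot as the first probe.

2

670 hashes to 10; slot 10 is free => place at 10.
571 hashes to 10; 10 taken => place at 0.
879 hashes to 10; 10,0 taken => place at 1.
549 hashes to 10; 10,0,1 taken => place at 2.
680 hashes to 9; slot 9 is free => place at 9.
66 hashes to 0; 0,1,2 taken => place at 3.
120 hashes to 10; 10,0,1,2,3 taken => place at 4.
Table: [571, 879, 549, 66, 120, -, -, -, -, 680, 670]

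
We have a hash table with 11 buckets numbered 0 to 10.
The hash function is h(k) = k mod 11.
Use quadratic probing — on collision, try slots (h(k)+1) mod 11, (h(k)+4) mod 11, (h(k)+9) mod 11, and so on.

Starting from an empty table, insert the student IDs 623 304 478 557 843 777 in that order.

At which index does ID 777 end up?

623 hashes to 7; slot 7 is free → place at 7.
304 hashes to 7; 7 taken → place at 8.
478 hashes to 5; slot 5 is free → place at 5.
557 hashes to 7; 7,8 taken → place at 0.
843 hashes to 7; 7,8,0,5 taken → place at 1.
777 hashes to 7; 7,8,0,5,1 taken → place at 10.
Table: [557, 843, —, —, —, 478, —, 623, 304, —, 777]

10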